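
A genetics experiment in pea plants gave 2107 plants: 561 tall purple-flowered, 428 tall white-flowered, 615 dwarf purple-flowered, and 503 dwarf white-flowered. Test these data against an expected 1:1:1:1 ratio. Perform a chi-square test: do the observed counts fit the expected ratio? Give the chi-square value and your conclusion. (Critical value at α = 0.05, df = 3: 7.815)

36.596; not consistent

Total ratio parts = 4. Expected numbers out of 2107:
  tall purple-flowered: 2107 × 1/4 = 526.75
  tall white-flowered: 2107 × 1/4 = 526.75
  dwarf purple-flowered: 2107 × 1/4 = 526.75
  dwarf white-flowered: 2107 × 1/4 = 526.75
χ² = Σ (O − E)² / E
  tall purple-flowered: (561 − 526.75)² / 526.75 = 2.2270
  tall white-flowered: (428 − 526.75)² / 526.75 = 18.5127
  dwarf purple-flowered: (615 − 526.75)² / 526.75 = 14.7851
  dwarf white-flowered: (503 − 526.75)² / 526.75 = 1.0708
χ² = 2.2270 + 18.5127 + 14.7851 + 1.0708 = 36.5956 ≈ 36.596
Degrees of freedom = 4 − 1 = 3; critical value at α = 0.05 is 7.815.
Since 36.596 > 7.815, we reject the null hypothesis — the data do not fit the 1:1:1:1 ratio.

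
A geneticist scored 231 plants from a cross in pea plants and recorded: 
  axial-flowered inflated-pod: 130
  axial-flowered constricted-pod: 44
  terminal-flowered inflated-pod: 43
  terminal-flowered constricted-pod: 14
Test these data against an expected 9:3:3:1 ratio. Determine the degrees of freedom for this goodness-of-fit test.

A goodness-of-fit test with 4 phenotype classes has df = 4 − 1 = 3.

3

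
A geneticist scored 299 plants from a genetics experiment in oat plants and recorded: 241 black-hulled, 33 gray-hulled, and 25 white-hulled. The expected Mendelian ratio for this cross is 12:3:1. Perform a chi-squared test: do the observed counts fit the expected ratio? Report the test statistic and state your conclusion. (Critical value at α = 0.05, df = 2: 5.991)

12.871; not consistent

The 12:3:1 ratio has 16 parts, so with N = 299 the expected counts are:
  black-hulled: 299 × 12/16 = 224.25
  gray-hulled: 299 × 3/16 = 56.0625
  white-hulled: 299 × 1/16 = 18.6875
χ² = Σ (O − E)² / E
  black-hulled: (241 − 224.25)² / 224.25 = 1.2511
  gray-hulled: (33 − 56.0625)² / 56.0625 = 9.4872
  white-hulled: (25 − 18.6875)² / 18.6875 = 2.1323
χ² = 1.2511 + 9.4872 + 2.1323 = 12.8706 ≈ 12.871
Degrees of freedom = 3 − 1 = 2; critical value at α = 0.05 is 5.991.
Since 12.871 > 5.991, we reject the null hypothesis — the data do not fit the 12:3:1 ratio.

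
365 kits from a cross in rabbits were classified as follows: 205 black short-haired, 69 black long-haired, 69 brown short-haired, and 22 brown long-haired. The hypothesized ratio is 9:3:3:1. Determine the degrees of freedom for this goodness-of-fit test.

A goodness-of-fit test with 4 phenotype classes has df = 4 − 1 = 3.

3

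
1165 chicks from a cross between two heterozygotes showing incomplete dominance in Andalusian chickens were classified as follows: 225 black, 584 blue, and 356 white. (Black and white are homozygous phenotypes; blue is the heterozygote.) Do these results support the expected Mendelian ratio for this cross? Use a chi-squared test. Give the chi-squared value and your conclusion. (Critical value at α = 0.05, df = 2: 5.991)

29.469; not consistent

With incomplete dominance, a heterozygote × heterozygote cross gives a 1:2:1 phenotypic ratio.
Total ratio parts = 4. Expected numbers out of 1165:
  black: 1165 × 1/4 = 291.25
  blue: 1165 × 2/4 = 582.5
  white: 1165 × 1/4 = 291.25
χ² = Σ (O − E)² / E
  black: (225 − 291.25)² / 291.25 = 15.0697
  blue: (584 − 582.5)² / 582.5 = 0.0039
  white: (356 − 291.25)² / 291.25 = 14.3951
χ² = 15.0697 + 0.0039 + 14.3951 = 29.4687 ≈ 29.469
Degrees of freedom = 3 − 1 = 2; critical value at α = 0.05 is 5.991.
Since 29.469 > 5.991, we reject the null hypothesis — the data do not fit the 1:2:1 ratio.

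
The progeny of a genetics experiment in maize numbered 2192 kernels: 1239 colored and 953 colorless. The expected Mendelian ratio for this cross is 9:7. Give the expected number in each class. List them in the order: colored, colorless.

1233, 959

Under the 9:7 hypothesis (Σ ratio = 16, N = 2192):
  colored: 2192 × 9/16 = 1233
  colorless: 2192 × 7/16 = 959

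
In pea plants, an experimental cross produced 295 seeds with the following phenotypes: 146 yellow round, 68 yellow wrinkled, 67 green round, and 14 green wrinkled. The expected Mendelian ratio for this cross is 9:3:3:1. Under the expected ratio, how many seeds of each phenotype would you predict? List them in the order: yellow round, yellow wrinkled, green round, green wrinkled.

Total ratio parts = 16. Expected numbers out of 295:
  yellow round: 295 × 9/16 = 165.9375
  yellow wrinkled: 295 × 3/16 = 55.3125
  green round: 295 × 3/16 = 55.3125
  green wrinkled: 295 × 1/16 = 18.4375

165.9375, 55.3125, 55.3125, 18.4375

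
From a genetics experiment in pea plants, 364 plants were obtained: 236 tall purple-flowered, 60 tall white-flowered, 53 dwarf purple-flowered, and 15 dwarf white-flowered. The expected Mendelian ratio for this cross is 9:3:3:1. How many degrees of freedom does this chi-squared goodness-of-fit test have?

A goodness-of-fit test with 4 phenotype classes has df = 4 − 1 = 3.

3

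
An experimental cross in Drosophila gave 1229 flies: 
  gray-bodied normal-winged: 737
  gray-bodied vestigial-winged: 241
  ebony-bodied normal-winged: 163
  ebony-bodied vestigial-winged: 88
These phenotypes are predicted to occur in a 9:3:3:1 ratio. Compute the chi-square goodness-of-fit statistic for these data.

Expected counts for N = 1229 under a 9:3:3:1 ratio (total parts = 16):
  gray-bodied normal-winged: 1229 × 9/16 = 691.3125
  gray-bodied vestigial-winged: 1229 × 3/16 = 230.4375
  ebony-bodied normal-winged: 1229 × 3/16 = 230.4375
  ebony-bodied vestigial-winged: 1229 × 1/16 = 76.8125
χ² = Σ (O − E)² / E
  gray-bodied normal-winged: (737 − 691.3125)² / 691.3125 = 3.0194
  gray-bodied vestigial-winged: (241 − 230.4375)² / 230.4375 = 0.4842
  ebony-bodied normal-winged: (163 − 230.4375)² / 230.4375 = 19.7356
  ebony-bodied vestigial-winged: (88 − 76.8125)² / 76.8125 = 1.6294
χ² = 3.0194 + 0.4842 + 19.7356 + 1.6294 = 24.8686 ≈ 24.869

24.869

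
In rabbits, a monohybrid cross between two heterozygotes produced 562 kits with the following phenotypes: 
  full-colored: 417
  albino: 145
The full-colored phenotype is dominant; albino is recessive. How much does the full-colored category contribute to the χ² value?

0.048

For a monohybrid cross between heterozygotes with complete dominance, the expected phenotypic ratio is 3:1.
Under the 3:1 hypothesis (Σ ratio = 4, N = 562):
  full-colored: 562 × 3/4 = 421.5
  albino: 562 × 1/4 = 140.5
Contribution of full-colored: (417 − 421.5)² / 421.5 = 0.0480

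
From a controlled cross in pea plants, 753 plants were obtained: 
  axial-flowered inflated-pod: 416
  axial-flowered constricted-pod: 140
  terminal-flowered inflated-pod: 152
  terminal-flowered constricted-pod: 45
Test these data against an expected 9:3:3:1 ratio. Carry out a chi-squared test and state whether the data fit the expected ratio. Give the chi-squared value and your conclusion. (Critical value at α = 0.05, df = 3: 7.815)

1.063; consistent

Expected counts for N = 753 under a 9:3:3:1 ratio (total parts = 16):
  axial-flowered inflated-pod: 753 × 9/16 = 423.5625
  axial-flowered constricted-pod: 753 × 3/16 = 141.1875
  terminal-flowered inflated-pod: 753 × 3/16 = 141.1875
  terminal-flowered constricted-pod: 753 × 1/16 = 47.0625
χ² = Σ (O − E)² / E
  axial-flowered inflated-pod: (416 − 423.5625)² / 423.5625 = 0.1350
  axial-flowered constricted-pod: (140 − 141.1875)² / 141.1875 = 0.0100
  terminal-flowered inflated-pod: (152 − 141.1875)² / 141.1875 = 0.8280
  terminal-flowered constricted-pod: (45 − 47.0625)² / 47.0625 = 0.0904
χ² = 0.1350 + 0.0100 + 0.8280 + 0.0904 = 1.0634 ≈ 1.063
Degrees of freedom = 4 − 1 = 3; critical value at α = 0.05 is 7.815.
Since 1.063 < 7.815, we fail to reject the null hypothesis — the data are consistent with the 9:3:3:1 ratio.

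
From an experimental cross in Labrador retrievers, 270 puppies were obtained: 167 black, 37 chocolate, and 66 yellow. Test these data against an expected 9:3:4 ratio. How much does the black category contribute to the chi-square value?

1.506

Total ratio parts = 16. Expected numbers out of 270:
  black: 270 × 9/16 = 151.875
  chocolate: 270 × 3/16 = 50.625
  yellow: 270 × 4/16 = 67.5
Contribution of black: (167 − 151.875)² / 151.875 = 1.5063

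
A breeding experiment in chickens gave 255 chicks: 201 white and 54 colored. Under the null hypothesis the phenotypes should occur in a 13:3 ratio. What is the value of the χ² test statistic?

0.986

The 13:3 ratio has 16 parts, so with N = 255 the expected counts are:
  white: 255 × 13/16 = 207.1875
  colored: 255 × 3/16 = 47.8125
χ² = Σ (O − E)² / E
  white: (201 − 207.1875)² / 207.1875 = 0.1848
  colored: (54 − 47.8125)² / 47.8125 = 0.8007
χ² = 0.1848 + 0.8007 = 0.9855 ≈ 0.986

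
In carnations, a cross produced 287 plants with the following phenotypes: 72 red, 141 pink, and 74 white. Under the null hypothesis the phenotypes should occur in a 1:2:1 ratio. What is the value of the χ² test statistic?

The 1:2:1 ratio has 4 parts, so with N = 287 the expected counts are:
  red: 287 × 1/4 = 71.75
  pink: 287 × 2/4 = 143.5
  white: 287 × 1/4 = 71.75
χ² = Σ (O − E)² / E
  red: (72 − 71.75)² / 71.75 = 0.0009
  pink: (141 − 143.5)² / 143.5 = 0.0436
  white: (74 − 71.75)² / 71.75 = 0.0706
χ² = 0.0009 + 0.0436 + 0.0706 = 0.1151 ≈ 0.115

0.115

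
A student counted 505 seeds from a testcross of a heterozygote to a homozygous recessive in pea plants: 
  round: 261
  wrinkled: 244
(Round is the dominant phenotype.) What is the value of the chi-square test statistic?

0.572

A testcross of a heterozygote (Aa × aa) gives a 1:1 phenotypic ratio.
Under the 1:1 hypothesis (Σ ratio = 2, N = 505):
  round: 505 × 1/2 = 252.5
  wrinkled: 505 × 1/2 = 252.5
χ² = Σ (O − E)² / E
  round: (261 − 252.5)² / 252.5 = 0.2861
  wrinkled: (244 − 252.5)² / 252.5 = 0.2861
χ² = 0.2861 + 0.2861 = 0.5722 ≈ 0.572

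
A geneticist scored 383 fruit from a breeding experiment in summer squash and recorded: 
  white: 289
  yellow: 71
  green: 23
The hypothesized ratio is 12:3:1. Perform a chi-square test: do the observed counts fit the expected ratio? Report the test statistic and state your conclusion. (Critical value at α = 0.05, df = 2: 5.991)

Total ratio parts = 16. Expected numbers out of 383:
  white: 383 × 12/16 = 287.25
  yellow: 383 × 3/16 = 71.8125
  green: 383 × 1/16 = 23.9375
χ² = Σ (O − E)² / E
  white: (289 − 287.25)² / 287.25 = 0.0107
  yellow: (71 − 71.8125)² / 71.8125 = 0.0092
  green: (23 − 23.9375)² / 23.9375 = 0.0367
χ² = 0.0107 + 0.0092 + 0.0367 = 0.0566 ≈ 0.057
Degrees of freedom = 3 − 1 = 2; critical value at α = 0.05 is 5.991.
Since 0.057 < 5.991, we fail to reject the null hypothesis — the data are consistent with the 12:3:1 ratio.

0.057; consistent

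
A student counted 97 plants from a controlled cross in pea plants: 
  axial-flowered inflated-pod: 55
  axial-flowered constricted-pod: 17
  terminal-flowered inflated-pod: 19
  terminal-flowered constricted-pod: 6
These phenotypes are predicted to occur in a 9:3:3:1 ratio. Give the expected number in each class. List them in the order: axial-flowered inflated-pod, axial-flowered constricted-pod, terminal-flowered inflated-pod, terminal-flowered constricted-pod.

The 9:3:3:1 ratio has 16 parts, so with N = 97 the expected counts are:
  axial-flowered inflated-pod: 97 × 9/16 = 54.5625
  axial-flowered constricted-pod: 97 × 3/16 = 18.1875
  terminal-flowered inflated-pod: 97 × 3/16 = 18.1875
  terminal-flowered constricted-pod: 97 × 1/16 = 6.0625

54.5625, 18.1875, 18.1875, 6.0625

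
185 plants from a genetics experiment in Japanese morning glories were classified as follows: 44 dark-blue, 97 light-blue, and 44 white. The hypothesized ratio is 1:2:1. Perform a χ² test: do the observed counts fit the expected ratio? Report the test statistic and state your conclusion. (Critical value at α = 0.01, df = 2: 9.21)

Expected counts for N = 185 under a 1:2:1 ratio (total parts = 4):
  dark-blue: 185 × 1/4 = 46.25
  light-blue: 185 × 2/4 = 92.5
  white: 185 × 1/4 = 46.25
χ² = Σ (O − E)² / E
  dark-blue: (44 − 46.25)² / 46.25 = 0.1095
  light-blue: (97 − 92.5)² / 92.5 = 0.2189
  white: (44 − 46.25)² / 46.25 = 0.1095
χ² = 0.1095 + 0.2189 + 0.1095 = 0.4379 ≈ 0.438
Degrees of freedom = 3 − 1 = 2; critical value at α = 0.01 is 9.21.
Since 0.438 < 9.21, we fail to reject the null hypothesis — the data are consistent with the 1:2:1 ratio.

0.438; consistent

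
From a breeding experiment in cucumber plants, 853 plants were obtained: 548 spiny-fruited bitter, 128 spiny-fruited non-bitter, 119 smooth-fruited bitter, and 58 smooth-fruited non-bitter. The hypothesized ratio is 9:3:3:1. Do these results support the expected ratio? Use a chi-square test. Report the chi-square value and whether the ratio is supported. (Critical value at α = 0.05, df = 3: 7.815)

Under the 9:3:3:1 hypothesis (Σ ratio = 16, N = 853):
  spiny-fruited bitter: 853 × 9/16 = 479.8125
  spiny-fruited non-bitter: 853 × 3/16 = 159.9375
  smooth-fruited bitter: 853 × 3/16 = 159.9375
  smooth-fruited non-bitter: 853 × 1/16 = 53.3125
χ² = Σ (O − E)² / E
  spiny-fruited bitter: (548 − 479.8125)² / 479.8125 = 9.6903
  spiny-fruited non-bitter: (128 − 159.9375)² / 159.9375 = 6.3775
  smooth-fruited bitter: (119 − 159.9375)² / 159.9375 = 10.4783
  smooth-fruited non-bitter: (58 − 53.3125)² / 53.3125 = 0.4121
χ² = 9.6903 + 6.3775 + 10.4783 + 0.4121 = 26.9582 ≈ 26.958
Degrees of freedom = 4 − 1 = 3; critical value at α = 0.05 is 7.815.
Since 26.958 > 7.815, we reject the null hypothesis — the data do not fit the 9:3:3:1 ratio.

26.958; not consistent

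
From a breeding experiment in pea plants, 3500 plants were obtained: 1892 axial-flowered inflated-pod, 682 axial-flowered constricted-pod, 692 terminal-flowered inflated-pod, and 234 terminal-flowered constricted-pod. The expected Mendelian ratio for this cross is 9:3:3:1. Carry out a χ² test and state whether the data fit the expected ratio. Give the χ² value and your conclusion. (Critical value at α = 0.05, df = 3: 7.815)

7.013; consistent

Expected counts for N = 3500 under a 9:3:3:1 ratio (total parts = 16):
  axial-flowered inflated-pod: 3500 × 9/16 = 1968.75
  axial-flowered constricted-pod: 3500 × 3/16 = 656.25
  terminal-flowered inflated-pod: 3500 × 3/16 = 656.25
  terminal-flowered constricted-pod: 3500 × 1/16 = 218.75
χ² = Σ (O − E)² / E
  axial-flowered inflated-pod: (1892 − 1968.75)² / 1968.75 = 2.9920
  axial-flowered constricted-pod: (682 − 656.25)² / 656.25 = 1.0104
  terminal-flowered inflated-pod: (692 − 656.25)² / 656.25 = 1.9475
  terminal-flowered constricted-pod: (234 − 218.75)² / 218.75 = 1.0631
χ² = 2.9920 + 1.0104 + 1.9475 + 1.0631 = 7.013
Degrees of freedom = 4 − 1 = 3; critical value at α = 0.05 is 7.815.
Since 7.013 < 7.815, we fail to reject the null hypothesis — the data are consistent with the 9:3:3:1 ratio.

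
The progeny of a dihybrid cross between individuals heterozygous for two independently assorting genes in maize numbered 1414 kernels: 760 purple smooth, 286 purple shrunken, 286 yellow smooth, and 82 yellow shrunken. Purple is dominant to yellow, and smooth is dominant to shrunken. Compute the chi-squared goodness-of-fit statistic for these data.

5.320

A dihybrid F₂ with independent assortment and complete dominance at both loci gives a 9:3:3:1 phenotypic ratio.
Under the 9:3:3:1 hypothesis (Σ ratio = 16, N = 1414):
  purple smooth: 1414 × 9/16 = 795.375
  purple shrunken: 1414 × 3/16 = 265.125
  yellow smooth: 1414 × 3/16 = 265.125
  yellow shrunken: 1414 × 1/16 = 88.375
χ² = Σ (O − E)² / E
  purple smooth: (760 − 795.375)² / 795.375 = 1.5733
  purple shrunken: (286 − 265.125)² / 265.125 = 1.6436
  yellow smooth: (286 − 265.125)² / 265.125 = 1.6436
  yellow shrunken: (82 − 88.375)² / 88.375 = 0.4599
χ² = 1.5733 + 1.6436 + 1.6436 + 0.4599 = 5.3204 ≈ 5.320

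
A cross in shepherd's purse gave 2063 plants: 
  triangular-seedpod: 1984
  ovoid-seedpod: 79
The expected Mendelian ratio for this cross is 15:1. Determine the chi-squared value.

Expected counts for N = 2063 under a 15:1 ratio (total parts = 16):
  triangular-seedpod: 2063 × 15/16 = 1934.0625
  ovoid-seedpod: 2063 × 1/16 = 128.9375
χ² = Σ (O − E)² / E
  triangular-seedpod: (1984 − 1934.0625)² / 1934.0625 = 1.2894
  ovoid-seedpod: (79 − 128.9375)² / 128.9375 = 19.3408
χ² = 1.2894 + 19.3408 = 20.6302 ≈ 20.630

20.630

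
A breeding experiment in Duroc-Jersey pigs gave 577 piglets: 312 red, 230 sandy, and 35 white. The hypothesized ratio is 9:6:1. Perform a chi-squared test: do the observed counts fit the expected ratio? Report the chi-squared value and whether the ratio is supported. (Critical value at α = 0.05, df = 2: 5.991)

1.376; consistent

Total ratio parts = 16. Expected numbers out of 577:
  red: 577 × 9/16 = 324.5625
  sandy: 577 × 6/16 = 216.375
  white: 577 × 1/16 = 36.0625
χ² = Σ (O − E)² / E
  red: (312 − 324.5625)² / 324.5625 = 0.4862
  sandy: (230 − 216.375)² / 216.375 = 0.8580
  white: (35 − 36.0625)² / 36.0625 = 0.0313
χ² = 0.4862 + 0.8580 + 0.0313 = 1.3755 ≈ 1.376
Degrees of freedom = 3 − 1 = 2; critical value at α = 0.05 is 5.991.
Since 1.376 < 5.991, we fail to reject the null hypothesis — the data are consistent with the 9:6:1 ratio.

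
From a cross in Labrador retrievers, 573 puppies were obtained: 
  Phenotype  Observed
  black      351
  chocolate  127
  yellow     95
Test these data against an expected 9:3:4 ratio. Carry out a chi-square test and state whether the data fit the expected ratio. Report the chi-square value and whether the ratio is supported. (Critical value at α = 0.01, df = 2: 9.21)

22.367; not consistent

Under the 9:3:4 hypothesis (Σ ratio = 16, N = 573):
  black: 573 × 9/16 = 322.3125
  chocolate: 573 × 3/16 = 107.4375
  yellow: 573 × 4/16 = 143.25
χ² = Σ (O − E)² / E
  black: (351 − 322.3125)² / 322.3125 = 2.5533
  chocolate: (127 − 107.4375)² / 107.4375 = 3.5620
  yellow: (95 − 143.25)² / 143.25 = 16.2517
χ² = 2.5533 + 3.5620 + 16.2517 = 22.367
Degrees of freedom = 3 − 1 = 2; critical value at α = 0.01 is 9.21.
Since 22.367 > 9.21, we reject the null hypothesis — the data do not fit the 9:3:4 ratio.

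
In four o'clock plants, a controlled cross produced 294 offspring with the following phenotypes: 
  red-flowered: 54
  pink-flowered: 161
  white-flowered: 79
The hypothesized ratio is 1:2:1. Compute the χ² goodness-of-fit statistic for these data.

The 1:2:1 ratio has 4 parts, so with N = 294 the expected counts are:
  red-flowered: 294 × 1/4 = 73.5
  pink-flowered: 294 × 2/4 = 147
  white-flowered: 294 × 1/4 = 73.5
χ² = Σ (O − E)² / E
  red-flowered: (54 − 73.5)² / 73.5 = 5.1735
  pink-flowered: (161 − 147)² / 147 = 1.3333
  white-flowered: (79 − 73.5)² / 73.5 = 0.4116
χ² = 5.1735 + 1.3333 + 0.4116 = 6.9184 ≈ 6.918

6.918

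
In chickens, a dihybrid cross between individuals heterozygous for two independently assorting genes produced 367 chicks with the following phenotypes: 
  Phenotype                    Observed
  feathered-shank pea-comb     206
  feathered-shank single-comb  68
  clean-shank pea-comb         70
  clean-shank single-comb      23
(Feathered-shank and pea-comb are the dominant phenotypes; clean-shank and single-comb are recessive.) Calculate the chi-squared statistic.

0.031

A dihybrid F₂ with independent assortment and complete dominance at both loci gives a 9:3:3:1 phenotypic ratio.
Under the 9:3:3:1 hypothesis (Σ ratio = 16, N = 367):
  feathered-shank pea-comb: 367 × 9/16 = 206.4375
  feathered-shank single-comb: 367 × 3/16 = 68.8125
  clean-shank pea-comb: 367 × 3/16 = 68.8125
  clean-shank single-comb: 367 × 1/16 = 22.9375
χ² = Σ (O − E)² / E
  feathered-shank pea-comb: (206 − 206.4375)² / 206.4375 = 0.0009
  feathered-shank single-comb: (68 − 68.8125)² / 68.8125 = 0.0096
  clean-shank pea-comb: (70 − 68.8125)² / 68.8125 = 0.0205
  clean-shank single-comb: (23 − 22.9375)² / 22.9375 = 0.0002
χ² = 0.0009 + 0.0096 + 0.0205 + 0.0002 = 0.0312 ≈ 0.031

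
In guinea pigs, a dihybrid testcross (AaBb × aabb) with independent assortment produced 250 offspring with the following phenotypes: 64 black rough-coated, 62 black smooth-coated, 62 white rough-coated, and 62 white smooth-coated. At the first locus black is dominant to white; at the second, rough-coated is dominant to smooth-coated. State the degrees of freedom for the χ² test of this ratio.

3

A dihybrid testcross with independent assortment gives a 1:1:1:1 ratio.
A goodness-of-fit test with 4 phenotype classes has df = 4 − 1 = 3.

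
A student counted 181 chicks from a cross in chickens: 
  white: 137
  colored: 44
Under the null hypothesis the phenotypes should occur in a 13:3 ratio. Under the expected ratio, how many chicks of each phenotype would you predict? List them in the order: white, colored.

147.0625, 33.9375

The 13:3 ratio has 16 parts, so with N = 181 the expected counts are:
  white: 181 × 13/16 = 147.0625
  colored: 181 × 3/16 = 33.9375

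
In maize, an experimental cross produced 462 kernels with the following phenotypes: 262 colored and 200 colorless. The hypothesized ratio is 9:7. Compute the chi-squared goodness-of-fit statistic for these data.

Under the 9:7 hypothesis (Σ ratio = 16, N = 462):
  colored: 462 × 9/16 = 259.875
  colorless: 462 × 7/16 = 202.125
χ² = Σ (O − E)² / E
  colored: (262 − 259.875)² / 259.875 = 0.0174
  colorless: (200 − 202.125)² / 202.125 = 0.0223
χ² = 0.0174 + 0.0223 = 0.0397 ≈ 0.040

0.040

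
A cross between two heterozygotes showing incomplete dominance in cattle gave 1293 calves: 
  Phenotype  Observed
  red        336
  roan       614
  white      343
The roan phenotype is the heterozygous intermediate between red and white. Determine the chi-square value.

3.343

With incomplete dominance, a heterozygote × heterozygote cross gives a 1:2:1 phenotypic ratio.
The 1:2:1 ratio has 4 parts, so with N = 1293 the expected counts are:
  red: 1293 × 1/4 = 323.25
  roan: 1293 × 2/4 = 646.5
  white: 1293 × 1/4 = 323.25
χ² = Σ (O − E)² / E
  red: (336 − 323.25)² / 323.25 = 0.5029
  roan: (614 − 646.5)² / 646.5 = 1.6338
  white: (343 − 323.25)² / 323.25 = 1.2067
χ² = 0.5029 + 1.6338 + 1.2067 = 3.3434 ≈ 3.343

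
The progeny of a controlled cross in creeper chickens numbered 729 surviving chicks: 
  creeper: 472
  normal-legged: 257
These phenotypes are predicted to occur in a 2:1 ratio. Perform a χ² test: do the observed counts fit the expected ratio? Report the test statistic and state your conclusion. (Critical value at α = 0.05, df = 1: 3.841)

1.210; consistent

Under the 2:1 hypothesis (Σ ratio = 3, N = 729):
  creeper: 729 × 2/3 = 486
  normal-legged: 729 × 1/3 = 243
χ² = Σ (O − E)² / E
  creeper: (472 − 486)² / 486 = 0.4033
  normal-legged: (257 − 243)² / 243 = 0.8066
χ² = 0.4033 + 0.8066 = 1.2099 ≈ 1.210
Degrees of freedom = 2 − 1 = 1; critical value at α = 0.05 is 3.841.
Since 1.210 < 3.841, we fail to reject the null hypothesis — the data are consistent with the 2:1 ratio.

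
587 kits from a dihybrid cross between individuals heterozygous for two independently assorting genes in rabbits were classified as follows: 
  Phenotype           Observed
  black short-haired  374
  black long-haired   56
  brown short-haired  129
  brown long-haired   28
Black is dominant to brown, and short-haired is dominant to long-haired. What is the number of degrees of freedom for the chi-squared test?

A dihybrid F₂ with independent assortment and complete dominance at both loci gives a 9:3:3:1 phenotypic ratio.
A goodness-of-fit test with 4 phenotype classes has df = 4 − 1 = 3.

3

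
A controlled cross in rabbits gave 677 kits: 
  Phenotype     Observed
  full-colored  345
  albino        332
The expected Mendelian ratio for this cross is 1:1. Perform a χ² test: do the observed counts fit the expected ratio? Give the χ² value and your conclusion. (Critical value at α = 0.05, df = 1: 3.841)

Total ratio parts = 2. Expected numbers out of 677:
  full-colored: 677 × 1/2 = 338.5
  albino: 677 × 1/2 = 338.5
χ² = Σ (O − E)² / E
  full-colored: (345 − 338.5)² / 338.5 = 0.1248
  albino: (332 − 338.5)² / 338.5 = 0.1248
χ² = 0.1248 + 0.1248 = 0.2496 ≈ 0.250
Degrees of freedom = 2 − 1 = 1; critical value at α = 0.05 is 3.841.
Since 0.250 < 3.841, we fail to reject the null hypothesis — the data are consistent with the 1:1 ratio.

0.250; consistent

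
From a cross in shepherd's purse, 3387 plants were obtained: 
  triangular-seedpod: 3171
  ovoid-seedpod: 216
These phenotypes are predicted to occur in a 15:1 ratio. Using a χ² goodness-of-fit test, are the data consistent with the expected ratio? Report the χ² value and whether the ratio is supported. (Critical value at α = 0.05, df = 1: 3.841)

Total ratio parts = 16. Expected numbers out of 3387:
  triangular-seedpod: 3387 × 15/16 = 3175.3125
  ovoid-seedpod: 3387 × 1/16 = 211.6875
χ² = Σ (O − E)² / E
  triangular-seedpod: (3171 − 3175.3125)² / 3175.3125 = 0.0059
  ovoid-seedpod: (216 − 211.6875)² / 211.6875 = 0.0879
χ² = 0.0059 + 0.0879 = 0.0938 ≈ 0.094
Degrees of freedom = 2 − 1 = 1; critical value at α = 0.05 is 3.841.
Since 0.094 < 3.841, we fail to reject the null hypothesis — the data are consistent with the 15:1 ratio.

0.094; consistent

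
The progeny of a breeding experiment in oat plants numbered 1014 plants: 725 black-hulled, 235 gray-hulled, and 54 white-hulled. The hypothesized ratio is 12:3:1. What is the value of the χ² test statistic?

Under the 12:3:1 hypothesis (Σ ratio = 16, N = 1014):
  black-hulled: 1014 × 12/16 = 760.5
  gray-hulled: 1014 × 3/16 = 190.125
  white-hulled: 1014 × 1/16 = 63.375
χ² = Σ (O − E)² / E
  black-hulled: (725 − 760.5)² / 760.5 = 1.6571
  gray-hulled: (235 − 190.125)² / 190.125 = 10.5918
  white-hulled: (54 − 63.375)² / 63.375 = 1.3868
χ² = 1.6571 + 10.5918 + 1.3868 = 13.6357 ≈ 13.636

13.636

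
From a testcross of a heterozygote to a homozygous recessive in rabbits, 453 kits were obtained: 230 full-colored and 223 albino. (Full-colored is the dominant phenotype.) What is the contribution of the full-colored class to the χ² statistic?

0.054

A testcross of a heterozygote (Aa × aa) gives a 1:1 phenotypic ratio.
Under the 1:1 hypothesis (Σ ratio = 2, N = 453):
  full-colored: 453 × 1/2 = 226.5
  albino: 453 × 1/2 = 226.5
Contribution of full-colored: (230 − 226.5)² / 226.5 = 0.0541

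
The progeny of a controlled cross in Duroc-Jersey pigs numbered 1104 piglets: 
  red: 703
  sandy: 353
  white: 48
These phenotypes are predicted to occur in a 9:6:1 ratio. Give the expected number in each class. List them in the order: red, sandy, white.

621, 414, 69

Expected counts for N = 1104 under a 9:6:1 ratio (total parts = 16):
  red: 1104 × 9/16 = 621
  sandy: 1104 × 6/16 = 414
  white: 1104 × 1/16 = 69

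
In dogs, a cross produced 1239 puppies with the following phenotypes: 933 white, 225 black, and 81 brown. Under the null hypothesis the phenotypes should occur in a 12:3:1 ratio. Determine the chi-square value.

The 12:3:1 ratio has 16 parts, so with N = 1239 the expected counts are:
  white: 1239 × 12/16 = 929.25
  black: 1239 × 3/16 = 232.3125
  brown: 1239 × 1/16 = 77.4375
χ² = Σ (O − E)² / E
  white: (933 − 929.25)² / 929.25 = 0.0151
  black: (225 − 232.3125)² / 232.3125 = 0.2302
  brown: (81 − 77.4375)² / 77.4375 = 0.1639
χ² = 0.0151 + 0.2302 + 0.1639 = 0.4092 ≈ 0.409

0.409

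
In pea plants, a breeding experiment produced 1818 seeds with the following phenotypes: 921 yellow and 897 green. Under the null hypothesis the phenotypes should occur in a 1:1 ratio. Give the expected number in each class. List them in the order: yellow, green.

Expected counts for N = 1818 under a 1:1 ratio (total parts = 2):
  yellow: 1818 × 1/2 = 909
  green: 1818 × 1/2 = 909

909, 909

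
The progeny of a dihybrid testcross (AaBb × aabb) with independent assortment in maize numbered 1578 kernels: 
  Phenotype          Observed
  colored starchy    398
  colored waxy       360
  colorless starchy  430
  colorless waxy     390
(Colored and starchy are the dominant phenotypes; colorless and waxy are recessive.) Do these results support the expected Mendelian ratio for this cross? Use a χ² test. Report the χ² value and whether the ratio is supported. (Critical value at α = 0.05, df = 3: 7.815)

6.294; consistent

A dihybrid testcross with independent assortment gives a 1:1:1:1 ratio.
The 1:1:1:1 ratio has 4 parts, so with N = 1578 the expected counts are:
  colored starchy: 1578 × 1/4 = 394.5
  colored waxy: 1578 × 1/4 = 394.5
  colorless starchy: 1578 × 1/4 = 394.5
  colorless waxy: 1578 × 1/4 = 394.5
χ² = Σ (O − E)² / E
  colored starchy: (398 − 394.5)² / 394.5 = 0.0311
  colored waxy: (360 − 394.5)² / 394.5 = 3.0171
  colorless starchy: (430 − 394.5)² / 394.5 = 3.1946
  colorless waxy: (390 − 394.5)² / 394.5 = 0.0513
χ² = 0.0311 + 3.0171 + 3.1946 + 0.0513 = 6.2941 ≈ 6.294
Degrees of freedom = 4 − 1 = 3; critical value at α = 0.05 is 7.815.
Since 6.294 < 7.815, we fail to reject the null hypothesis — the data are consistent with the 1:1:1:1 ratio.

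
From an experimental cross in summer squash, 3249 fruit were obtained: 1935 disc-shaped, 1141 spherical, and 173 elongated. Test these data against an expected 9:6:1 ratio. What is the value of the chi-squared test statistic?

15.680

Total ratio parts = 16. Expected numbers out of 3249:
  disc-shaped: 3249 × 9/16 = 1827.5625
  spherical: 3249 × 6/16 = 1218.375
  elongated: 3249 × 1/16 = 203.0625
χ² = Σ (O − E)² / E
  disc-shaped: (1935 − 1827.5625)² / 1827.5625 = 6.3160
  spherical: (1141 − 1218.375)² / 1218.375 = 4.9138
  elongated: (173 − 203.0625)² / 203.0625 = 4.4506
χ² = 6.3160 + 4.9138 + 4.4506 = 15.6804 ≈ 15.680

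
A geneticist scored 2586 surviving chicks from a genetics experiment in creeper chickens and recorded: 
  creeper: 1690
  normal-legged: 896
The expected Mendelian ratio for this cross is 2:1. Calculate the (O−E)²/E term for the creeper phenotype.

Under the 2:1 hypothesis (Σ ratio = 3, N = 2586):
  creeper: 2586 × 2/3 = 1724
  normal-legged: 2586 × 1/3 = 862
Contribution of creeper: (1690 − 1724)² / 1724 = 0.6705

0.671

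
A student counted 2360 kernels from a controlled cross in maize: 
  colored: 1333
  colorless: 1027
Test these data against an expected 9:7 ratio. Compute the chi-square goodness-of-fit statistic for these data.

0.052

The 9:7 ratio has 16 parts, so with N = 2360 the expected counts are:
  colored: 2360 × 9/16 = 1327.5
  colorless: 2360 × 7/16 = 1032.5
χ² = Σ (O − E)² / E
  colored: (1333 − 1327.5)² / 1327.5 = 0.0228
  colorless: (1027 − 1032.5)² / 1032.5 = 0.0293
χ² = 0.0228 + 0.0293 = 0.0521 ≈ 0.052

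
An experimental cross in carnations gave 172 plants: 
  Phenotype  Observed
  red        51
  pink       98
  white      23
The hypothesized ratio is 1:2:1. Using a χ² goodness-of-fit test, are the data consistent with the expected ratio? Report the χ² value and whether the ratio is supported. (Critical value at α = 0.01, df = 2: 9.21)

12.465; not consistent

Under the 1:2:1 hypothesis (Σ ratio = 4, N = 172):
  red: 172 × 1/4 = 43
  pink: 172 × 2/4 = 86
  white: 172 × 1/4 = 43
χ² = Σ (O − E)² / E
  red: (51 − 43)² / 43 = 1.4884
  pink: (98 − 86)² / 86 = 1.6744
  white: (23 − 43)² / 43 = 9.3023
χ² = 1.4884 + 1.6744 + 9.3023 = 12.4651 ≈ 12.465
Degrees of freedom = 3 − 1 = 2; critical value at α = 0.01 is 9.21.
Since 12.465 > 9.21, we reject the null hypothesis — the data do not fit the 1:2:1 ratio.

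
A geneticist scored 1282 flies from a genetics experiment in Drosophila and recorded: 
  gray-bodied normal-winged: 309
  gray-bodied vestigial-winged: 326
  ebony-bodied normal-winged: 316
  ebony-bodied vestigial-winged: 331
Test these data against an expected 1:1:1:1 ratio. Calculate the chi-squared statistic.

Expected counts for N = 1282 under a 1:1:1:1 ratio (total parts = 4):
  gray-bodied normal-winged: 1282 × 1/4 = 320.5
  gray-bodied vestigial-winged: 1282 × 1/4 = 320.5
  ebony-bodied normal-winged: 1282 × 1/4 = 320.5
  ebony-bodied vestigial-winged: 1282 × 1/4 = 320.5
χ² = Σ (O − E)² / E
  gray-bodied normal-winged: (309 − 320.5)² / 320.5 = 0.4126
  gray-bodied vestigial-winged: (326 − 320.5)² / 320.5 = 0.0944
  ebony-bodied normal-winged: (316 − 320.5)² / 320.5 = 0.0632
  ebony-bodied vestigial-winged: (331 − 320.5)² / 320.5 = 0.3440
χ² = 0.4126 + 0.0944 + 0.0632 + 0.3440 = 0.9142 ≈ 0.914

0.914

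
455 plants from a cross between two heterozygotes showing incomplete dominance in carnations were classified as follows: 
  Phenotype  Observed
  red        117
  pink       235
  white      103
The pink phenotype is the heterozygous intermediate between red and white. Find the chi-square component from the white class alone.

1.016

With incomplete dominance, a heterozygote × heterozygote cross gives a 1:2:1 phenotypic ratio.
Expected counts for N = 455 under a 1:2:1 ratio (total parts = 4):
  red: 455 × 1/4 = 113.75
  pink: 455 × 2/4 = 227.5
  white: 455 × 1/4 = 113.75
Contribution of white: (103 − 113.75)² / 113.75 = 1.0159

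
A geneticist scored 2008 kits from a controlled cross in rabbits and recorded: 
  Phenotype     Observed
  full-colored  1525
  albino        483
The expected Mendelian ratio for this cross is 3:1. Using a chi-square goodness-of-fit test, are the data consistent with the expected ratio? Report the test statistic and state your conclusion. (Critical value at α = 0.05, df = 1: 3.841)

Under the 3:1 hypothesis (Σ ratio = 4, N = 2008):
  full-colored: 2008 × 3/4 = 1506
  albino: 2008 × 1/4 = 502
χ² = Σ (O − E)² / E
  full-colored: (1525 − 1506)² / 1506 = 0.2397
  albino: (483 − 502)² / 502 = 0.7191
χ² = 0.2397 + 0.7191 = 0.9588 ≈ 0.959
Degrees of freedom = 2 − 1 = 1; critical value at α = 0.05 is 3.841.
Since 0.959 < 3.841, we fail to reject the null hypothesis — the data are consistent with the 3:1 ratio.

0.959; consistent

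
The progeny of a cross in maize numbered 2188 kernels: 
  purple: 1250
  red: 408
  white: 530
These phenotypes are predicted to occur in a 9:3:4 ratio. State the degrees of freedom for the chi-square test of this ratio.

2

A goodness-of-fit test with 3 phenotype classes has df = 3 − 1 = 2.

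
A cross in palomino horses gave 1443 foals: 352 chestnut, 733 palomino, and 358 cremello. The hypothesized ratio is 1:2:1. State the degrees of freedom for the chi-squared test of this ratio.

A goodness-of-fit test with 3 phenotype classes has df = 3 − 1 = 2.

2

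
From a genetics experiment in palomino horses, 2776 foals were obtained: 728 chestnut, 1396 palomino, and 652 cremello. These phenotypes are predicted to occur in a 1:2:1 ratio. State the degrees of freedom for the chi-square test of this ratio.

2

A goodness-of-fit test with 3 phenotype classes has df = 3 − 1 = 2.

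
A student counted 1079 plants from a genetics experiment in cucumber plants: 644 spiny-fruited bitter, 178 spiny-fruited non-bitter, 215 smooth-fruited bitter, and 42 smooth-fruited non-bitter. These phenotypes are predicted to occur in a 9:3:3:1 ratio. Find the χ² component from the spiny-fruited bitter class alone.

2.263

Expected counts for N = 1079 under a 9:3:3:1 ratio (total parts = 16):
  spiny-fruited bitter: 1079 × 9/16 = 606.9375
  spiny-fruited non-bitter: 1079 × 3/16 = 202.3125
  smooth-fruited bitter: 1079 × 3/16 = 202.3125
  smooth-fruited non-bitter: 1079 × 1/16 = 67.4375
Contribution of spiny-fruited bitter: (644 − 606.9375)² / 606.9375 = 2.2632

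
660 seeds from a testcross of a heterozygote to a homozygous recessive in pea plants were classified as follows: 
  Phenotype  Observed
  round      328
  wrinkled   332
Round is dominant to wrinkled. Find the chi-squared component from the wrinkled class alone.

A testcross of a heterozygote (Aa × aa) gives a 1:1 phenotypic ratio.
Total ratio parts = 2. Expected numbers out of 660:
  round: 660 × 1/2 = 330
  wrinkled: 660 × 1/2 = 330
Contribution of wrinkled: (332 − 330)² / 330 = 0.0121

0.012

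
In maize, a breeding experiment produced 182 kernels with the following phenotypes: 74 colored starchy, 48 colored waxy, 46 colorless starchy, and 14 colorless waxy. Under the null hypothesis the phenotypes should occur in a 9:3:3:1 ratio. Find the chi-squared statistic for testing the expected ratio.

The 9:3:3:1 ratio has 16 parts, so with N = 182 the expected counts are:
  colored starchy: 182 × 9/16 = 102.375
  colored waxy: 182 × 3/16 = 34.125
  colorless starchy: 182 × 3/16 = 34.125
  colorless waxy: 182 × 1/16 = 11.375
χ² = Σ (O − E)² / E
  colored starchy: (74 − 102.375)² / 102.375 = 7.8646
  colored waxy: (48 − 34.125)² / 34.125 = 5.6415
  colorless starchy: (46 − 34.125)² / 34.125 = 4.1323
  colorless waxy: (14 − 11.375)² / 11.375 = 0.6058
χ² = 7.8646 + 5.6415 + 4.1323 + 0.6058 = 18.2442 ≈ 18.244

18.244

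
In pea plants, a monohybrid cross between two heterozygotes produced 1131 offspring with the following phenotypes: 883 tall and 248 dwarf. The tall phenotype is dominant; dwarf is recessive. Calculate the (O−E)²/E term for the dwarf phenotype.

4.271

For a monohybrid cross between heterozygotes with complete dominance, the expected phenotypic ratio is 3:1.
Expected counts for N = 1131 under a 3:1 ratio (total parts = 4):
  tall: 1131 × 3/4 = 848.25
  dwarf: 1131 × 1/4 = 282.75
Contribution of dwarf: (248 − 282.75)² / 282.75 = 4.2708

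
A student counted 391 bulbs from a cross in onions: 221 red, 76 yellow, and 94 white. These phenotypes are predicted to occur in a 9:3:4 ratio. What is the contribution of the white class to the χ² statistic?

Total ratio parts = 16. Expected numbers out of 391:
  red: 391 × 9/16 = 219.9375
  yellow: 391 × 3/16 = 73.3125
  white: 391 × 4/16 = 97.75
Contribution of white: (94 − 97.75)² / 97.75 = 0.1439

0.144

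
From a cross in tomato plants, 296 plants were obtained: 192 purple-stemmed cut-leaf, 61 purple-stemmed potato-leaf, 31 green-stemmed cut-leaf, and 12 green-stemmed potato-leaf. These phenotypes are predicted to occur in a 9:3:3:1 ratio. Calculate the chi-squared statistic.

The 9:3:3:1 ratio has 16 parts, so with N = 296 the expected counts are:
  purple-stemmed cut-leaf: 296 × 9/16 = 166.5
  purple-stemmed potato-leaf: 296 × 3/16 = 55.5
  green-stemmed cut-leaf: 296 × 3/16 = 55.5
  green-stemmed potato-leaf: 296 × 1/16 = 18.5
χ² = Σ (O − E)² / E
  purple-stemmed cut-leaf: (192 − 166.5)² / 166.5 = 3.9054
  purple-stemmed potato-leaf: (61 − 55.5)² / 55.5 = 0.5450
  green-stemmed cut-leaf: (31 − 55.5)² / 55.5 = 10.8153
  green-stemmed potato-leaf: (12 − 18.5)² / 18.5 = 2.2838
χ² = 3.9054 + 0.5450 + 10.8153 + 2.2838 = 17.5495 ≈ 17.550

17.550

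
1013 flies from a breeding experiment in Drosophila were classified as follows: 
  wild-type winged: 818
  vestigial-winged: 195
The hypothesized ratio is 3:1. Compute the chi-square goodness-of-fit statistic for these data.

Total ratio parts = 4. Expected numbers out of 1013:
  wild-type winged: 1013 × 3/4 = 759.75
  vestigial-winged: 1013 × 1/4 = 253.25
χ² = Σ (O − E)² / E
  wild-type winged: (818 − 759.75)² / 759.75 = 4.4660
  vestigial-winged: (195 − 253.25)² / 253.25 = 13.3981
χ² = 4.4660 + 13.3981 = 17.8641 ≈ 17.864

17.864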